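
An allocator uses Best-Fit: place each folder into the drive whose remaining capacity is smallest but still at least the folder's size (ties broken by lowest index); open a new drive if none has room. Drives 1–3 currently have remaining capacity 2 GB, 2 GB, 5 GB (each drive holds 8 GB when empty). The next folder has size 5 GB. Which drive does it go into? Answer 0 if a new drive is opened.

3

Drives with room: drive 3 (5 GB).
Tightest fit is drive 3 with 5 GB free.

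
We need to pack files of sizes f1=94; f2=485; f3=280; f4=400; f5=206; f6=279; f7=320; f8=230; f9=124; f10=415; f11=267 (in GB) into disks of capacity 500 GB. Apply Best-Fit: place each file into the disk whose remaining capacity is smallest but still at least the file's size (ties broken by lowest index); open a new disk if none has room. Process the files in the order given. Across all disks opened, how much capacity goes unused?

disk 1: place f1 (94 GB), 406 GB left
disk 2: place f2 (485 GB), 15 GB left
disk 1: place f3 (280 GB), 126 GB left
disk 3: place f4 (400 GB), 100 GB left
disk 4: place f5 (206 GB), 294 GB left
disk 4: place f6 (279 GB), 15 GB left
disk 5: place f7 (320 GB), 180 GB left
disk 6: place f8 (230 GB), 270 GB left
disk 1: place f9 (124 GB), 2 GB left
disk 7: place f10 (415 GB), 85 GB left
disk 6: place f11 (267 GB), 3 GB left
7 disks × 500 GB = 3500 GB; used 3100 GB; unused 400 GB.

400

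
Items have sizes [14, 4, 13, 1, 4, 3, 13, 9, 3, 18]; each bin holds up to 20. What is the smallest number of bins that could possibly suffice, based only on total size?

Total size = 14 + 4 + 13 + 1 + 4 + 3 + 13 + 9 + 3 + 18 = 82.
⌈82 / 20⌉ = 5.

5 bins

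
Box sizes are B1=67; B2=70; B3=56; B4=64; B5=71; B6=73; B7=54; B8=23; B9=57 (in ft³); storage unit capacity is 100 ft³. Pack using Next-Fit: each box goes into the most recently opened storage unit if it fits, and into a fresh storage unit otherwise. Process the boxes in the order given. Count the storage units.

Put B1 (67 ft³) in storage unit 1; 33 ft³ remain.
Put B2 (70 ft³) in storage unit 2; 30 ft³ remain.
Put B3 (56 ft³) in storage unit 3; 44 ft³ remain.
Put B4 (64 ft³) in storage unit 4; 36 ft³ remain.
Put B5 (71 ft³) in storage unit 5; 29 ft³ remain.
Put B6 (73 ft³) in storage unit 6; 27 ft³ remain.
Put B7 (54 ft³) in storage unit 7; 46 ft³ remain.
Put B8 (23 ft³) in storage unit 7; 23 ft³ remain.
Put B9 (57 ft³) in storage unit 8; 43 ft³ remain.

8 storage units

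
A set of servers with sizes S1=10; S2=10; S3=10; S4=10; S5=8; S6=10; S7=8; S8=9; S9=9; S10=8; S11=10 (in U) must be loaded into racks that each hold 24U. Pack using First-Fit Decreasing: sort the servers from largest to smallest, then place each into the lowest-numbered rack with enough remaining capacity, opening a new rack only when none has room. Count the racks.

Sorted descending: 10, 10, 10, 10, 10, 10, 9, 9, 8, 8, 8.
Put 10U in rack 1; 14U remain.
Put 10U in rack 1; 4U remain.
Put 10U in rack 2; 14U remain.
Put 10U in rack 2; 4U remain.
Put 10U in rack 3; 14U remain.
Put 10U in rack 3; 4U remain.
Put 9U in rack 4; 15U remain.
Put 9U in rack 4; 6U remain.
Put 8U in rack 5; 16U remain.
Put 8U in rack 5; 8U remain.
Put 8U in rack 5; 0U remain.

5 racks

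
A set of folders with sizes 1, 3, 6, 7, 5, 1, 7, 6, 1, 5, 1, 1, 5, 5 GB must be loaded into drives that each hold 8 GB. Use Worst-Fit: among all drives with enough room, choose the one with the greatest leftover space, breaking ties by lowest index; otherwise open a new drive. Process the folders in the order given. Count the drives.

Put 1 GB in drive 1; 7 GB remain.
Put 3 GB in drive 1; 4 GB remain.
Put 6 GB in drive 2; 2 GB remain.
Put 7 GB in drive 3; 1 GB remain.
Put 5 GB in drive 4; 3 GB remain.
Put 1 GB in drive 1; 3 GB remain.
Put 7 GB in drive 5; 1 GB remain.
Put 6 GB in drive 6; 2 GB remain.
Put 1 GB in drive 1; 2 GB remain.
Put 5 GB in drive 7; 3 GB remain.
Put 1 GB in drive 4; 2 GB remain.
Put 1 GB in drive 7; 2 GB remain.
Put 5 GB in drive 8; 3 GB remain.
Put 5 GB in drive 9; 3 GB remain.

9 drives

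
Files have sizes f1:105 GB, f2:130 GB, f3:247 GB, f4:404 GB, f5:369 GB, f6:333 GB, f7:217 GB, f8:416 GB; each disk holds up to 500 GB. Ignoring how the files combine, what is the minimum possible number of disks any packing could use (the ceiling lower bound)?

Total size = 105 + 130 + 247 + 404 + 369 + 333 + 217 + 416 = 2221 GB.
⌈2221 / 500⌉ = 5.

5 disks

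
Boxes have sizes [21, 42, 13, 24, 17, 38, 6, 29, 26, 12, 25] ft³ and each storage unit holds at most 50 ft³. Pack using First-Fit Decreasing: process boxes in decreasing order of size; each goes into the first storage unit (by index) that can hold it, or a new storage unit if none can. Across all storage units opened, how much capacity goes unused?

Sorted descending: 42, 38, 29, 26, 25, 24, 21, 17, 13, 12, 6.
Put 42 ft³ in storage unit 1; 8 ft³ remain.
Put 38 ft³ in storage unit 2; 12 ft³ remain.
Put 29 ft³ in storage unit 3; 21 ft³ remain.
Put 26 ft³ in storage unit 4; 24 ft³ remain.
Put 25 ft³ in storage unit 5; 25 ft³ remain.
Put 24 ft³ in storage unit 4; 0 ft³ remain.
Put 21 ft³ in storage unit 3; 0 ft³ remain.
Put 17 ft³ in storage unit 5; 8 ft³ remain.
Put 13 ft³ in storage unit 6; 37 ft³ remain.
Put 12 ft³ in storage unit 2; 0 ft³ remain.
Put 6 ft³ in storage unit 1; 2 ft³ remain.
6 storage units × 50 ft³ = 300 ft³; used 253 ft³; unused 47 ft³.

47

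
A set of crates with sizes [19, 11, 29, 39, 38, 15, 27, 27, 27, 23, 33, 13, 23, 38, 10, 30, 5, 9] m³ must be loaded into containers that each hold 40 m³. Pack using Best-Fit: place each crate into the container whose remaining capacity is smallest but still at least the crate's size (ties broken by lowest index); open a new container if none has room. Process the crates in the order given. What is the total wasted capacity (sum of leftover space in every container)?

64

Put 19 m³ in container 1; 21 m³ remain.
Put 11 m³ in container 1; 10 m³ remain.
Put 29 m³ in container 2; 11 m³ remain.
Put 39 m³ in container 3; 1 m³ remain.
Put 38 m³ in container 4; 2 m³ remain.
Put 15 m³ in container 5; 25 m³ remain.
Put 27 m³ in container 6; 13 m³ remain.
Put 27 m³ in container 7; 13 m³ remain.
Put 27 m³ in container 8; 13 m³ remain.
Put 23 m³ in container 5; 2 m³ remain.
Put 33 m³ in container 9; 7 m³ remain.
Put 13 m³ in container 6; 0 m³ remain.
Put 23 m³ in container 10; 17 m³ remain.
Put 38 m³ in container 11; 2 m³ remain.
Put 10 m³ in container 1; 0 m³ remain.
Put 30 m³ in container 12; 10 m³ remain.
Put 5 m³ in container 9; 2 m³ remain.
Put 9 m³ in container 12; 1 m³ remain.
12 containers × 40 m³ = 480 m³; used 416 m³; unused 64 m³.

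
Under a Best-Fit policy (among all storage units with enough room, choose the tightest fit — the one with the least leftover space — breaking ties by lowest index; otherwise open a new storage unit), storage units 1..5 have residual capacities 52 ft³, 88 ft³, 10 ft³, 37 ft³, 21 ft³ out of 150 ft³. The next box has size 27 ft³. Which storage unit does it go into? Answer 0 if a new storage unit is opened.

4

Storage units with room: storage unit 1 (52 ft³), storage unit 2 (88 ft³), storage unit 4 (37 ft³).
Tightest fit is storage unit 4 with 37 ft³ free.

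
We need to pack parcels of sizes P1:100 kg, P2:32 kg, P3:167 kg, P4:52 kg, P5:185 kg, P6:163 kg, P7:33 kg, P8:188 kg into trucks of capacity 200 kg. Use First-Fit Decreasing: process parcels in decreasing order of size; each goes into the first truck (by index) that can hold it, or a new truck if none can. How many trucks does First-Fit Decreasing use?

Sorted descending: 188, 185, 167, 163, 100, 52, 33, 32.
Put 188 kg in truck 1; 12 kg remain.
Put 185 kg in truck 2; 15 kg remain.
Put 167 kg in truck 3; 33 kg remain.
Put 163 kg in truck 4; 37 kg remain.
Put 100 kg in truck 5; 100 kg remain.
Put 52 kg in truck 5; 48 kg remain.
Put 33 kg in truck 3; 0 kg remain.
Put 32 kg in truck 4; 5 kg remain.

5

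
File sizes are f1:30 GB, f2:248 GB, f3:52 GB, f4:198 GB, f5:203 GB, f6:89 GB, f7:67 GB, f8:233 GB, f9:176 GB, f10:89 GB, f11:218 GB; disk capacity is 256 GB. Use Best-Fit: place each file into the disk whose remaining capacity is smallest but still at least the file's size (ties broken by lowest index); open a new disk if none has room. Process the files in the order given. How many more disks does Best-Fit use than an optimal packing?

1

Best-Fit: [30,52,89,67] [248] [198] [203] [233] [176] [89] [218] → 8 disks.
Total size 1603 GB; any packing needs at least ⌈1603/256⌉ = 7 disks.
An optimal packing achieves that bound: [248] [233] [218,30] [203,52] [198] [176,67] [89,89] → 7 disks.
Excess: 8 − 7 = 1.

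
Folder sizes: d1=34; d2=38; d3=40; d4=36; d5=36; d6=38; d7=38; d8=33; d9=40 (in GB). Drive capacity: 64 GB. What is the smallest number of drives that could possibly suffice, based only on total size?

6 drives

Total size = 34 + 38 + 40 + 36 + 36 + 38 + 38 + 33 + 40 = 333 GB.
⌈333 / 64⌉ = 6.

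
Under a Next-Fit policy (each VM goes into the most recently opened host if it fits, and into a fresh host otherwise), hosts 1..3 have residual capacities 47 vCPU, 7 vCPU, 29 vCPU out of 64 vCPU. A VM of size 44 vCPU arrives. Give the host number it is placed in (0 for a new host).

Next-Fit only looks at host 3, which has 29 vCPU free.
44 vCPU does not fit, so a new host is opened.

0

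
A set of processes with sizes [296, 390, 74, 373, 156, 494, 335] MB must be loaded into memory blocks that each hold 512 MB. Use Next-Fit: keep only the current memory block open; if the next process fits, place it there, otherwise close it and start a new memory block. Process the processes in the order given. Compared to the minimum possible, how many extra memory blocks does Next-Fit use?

Next-Fit: [296] [390,74] [373] [156] [494] [335] → 6 memory blocks.
Total size 2118 MB; any packing needs at least ⌈2118/512⌉ = 5 memory blocks.
An optimal packing achieves that bound: [494] [390,74] [373] [335,156] [296] → 5 memory blocks.
Excess: 6 − 5 = 1.

1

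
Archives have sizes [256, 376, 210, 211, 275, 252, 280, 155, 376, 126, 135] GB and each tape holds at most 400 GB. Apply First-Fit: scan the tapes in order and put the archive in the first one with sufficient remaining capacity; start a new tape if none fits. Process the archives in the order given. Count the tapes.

256 GB → tape 1 (remaining 144 GB)
376 GB → tape 2 (remaining 24 GB)
210 GB → tape 3 (remaining 190 GB)
211 GB → tape 4 (remaining 189 GB)
275 GB → tape 5 (remaining 125 GB)
252 GB → tape 6 (remaining 148 GB)
280 GB → tape 7 (remaining 120 GB)
155 GB → tape 3 (remaining 35 GB)
376 GB → tape 8 (remaining 24 GB)
126 GB → tape 1 (remaining 18 GB)
135 GB → tape 4 (remaining 54 GB)

8 tapes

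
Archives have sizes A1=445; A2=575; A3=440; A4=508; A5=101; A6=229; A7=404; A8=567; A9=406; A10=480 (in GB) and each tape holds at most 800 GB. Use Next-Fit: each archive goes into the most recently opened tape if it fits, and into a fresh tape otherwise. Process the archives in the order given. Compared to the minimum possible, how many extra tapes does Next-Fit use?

Next-Fit: [445] [575] [440] [508,101] [229,404] [567] [406] [480] → 8 tapes.
8 archives exceed 400 GB (half the capacity), and no two of those can share a tape, so at least 8 tapes are needed.
So 8 is already optimal.

0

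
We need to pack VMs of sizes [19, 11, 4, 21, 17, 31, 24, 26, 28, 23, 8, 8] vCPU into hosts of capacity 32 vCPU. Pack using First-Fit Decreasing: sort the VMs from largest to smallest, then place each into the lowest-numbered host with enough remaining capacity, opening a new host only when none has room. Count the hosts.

Sorted descending: 31, 28, 26, 24, 23, 21, 19, 17, 11, 8, 8, 4.
Put 31 vCPU in host 1; 1 vCPU remain.
Put 28 vCPU in host 2; 4 vCPU remain.
Put 26 vCPU in host 3; 6 vCPU remain.
Put 24 vCPU in host 4; 8 vCPU remain.
Put 23 vCPU in host 5; 9 vCPU remain.
Put 21 vCPU in host 6; 11 vCPU remain.
Put 19 vCPU in host 7; 13 vCPU remain.
Put 17 vCPU in host 8; 15 vCPU remain.
Put 11 vCPU in host 6; 0 vCPU remain.
Put 8 vCPU in host 4; 0 vCPU remain.
Put 8 vCPU in host 5; 1 vCPU remain.
Put 4 vCPU in host 2; 0 vCPU remain.

8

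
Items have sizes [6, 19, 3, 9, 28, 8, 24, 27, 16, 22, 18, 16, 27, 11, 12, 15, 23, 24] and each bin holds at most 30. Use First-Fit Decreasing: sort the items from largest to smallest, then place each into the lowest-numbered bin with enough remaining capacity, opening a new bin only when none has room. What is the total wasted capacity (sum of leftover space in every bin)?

Sorted descending: 28, 27, 27, 24, 24, 23, 22, 19, 18, 16, 16, 15, 12, 11, 9, 8, 6, 3.
bin 1: place 28, 2 left
bin 2: place 27, 3 left
bin 3: place 27, 3 left
bin 4: place 24, 6 left
bin 5: place 24, 6 left
bin 6: place 23, 7 left
bin 7: place 22, 8 left
bin 8: place 19, 11 left
bin 9: place 18, 12 left
bin 10: place 16, 14 left
bin 11: place 16, 14 left
bin 12: place 15, 15 left
bin 9: place 12, 0 left
bin 8: place 11, 0 left
bin 10: place 9, 5 left
bin 7: place 8, 0 left
bin 4: place 6, 0 left
bin 2: place 3, 0 left
12 bins × 30 = 360; used 308; unused 52.

52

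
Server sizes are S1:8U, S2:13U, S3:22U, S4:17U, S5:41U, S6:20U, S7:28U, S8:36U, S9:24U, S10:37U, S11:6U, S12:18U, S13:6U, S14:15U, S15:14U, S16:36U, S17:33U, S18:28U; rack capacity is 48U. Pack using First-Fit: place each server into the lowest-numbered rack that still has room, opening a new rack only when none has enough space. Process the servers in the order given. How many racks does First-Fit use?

S1 (8U) → rack 1 (remaining 40U)
S2 (13U) → rack 1 (remaining 27U)
S3 (22U) → rack 1 (remaining 5U)
S4 (17U) → rack 2 (remaining 31U)
S5 (41U) → rack 3 (remaining 7U)
S6 (20U) → rack 2 (remaining 11U)
S7 (28U) → rack 4 (remaining 20U)
S8 (36U) → rack 5 (remaining 12U)
S9 (24U) → rack 6 (remaining 24U)
S10 (37U) → rack 7 (remaining 11U)
S11 (6U) → rack 2 (remaining 5U)
S12 (18U) → rack 4 (remaining 2U)
S13 (6U) → rack 3 (remaining 1U)
S14 (15U) → rack 6 (remaining 9U)
S15 (14U) → rack 8 (remaining 34U)
S16 (36U) → rack 9 (remaining 12U)
S17 (33U) → rack 8 (remaining 1U)
S18 (28U) → rack 10 (remaining 20U)

10 racks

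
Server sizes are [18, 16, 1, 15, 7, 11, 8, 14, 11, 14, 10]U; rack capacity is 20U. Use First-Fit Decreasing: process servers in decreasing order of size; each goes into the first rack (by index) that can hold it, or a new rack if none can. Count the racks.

8

Sorted descending: 18, 16, 15, 14, 14, 11, 11, 10, 8, 7, 1.
18U → rack 1 (remaining 2U)
16U → rack 2 (remaining 4U)
15U → rack 3 (remaining 5U)
14U → rack 4 (remaining 6U)
14U → rack 5 (remaining 6U)
11U → rack 6 (remaining 9U)
11U → rack 7 (remaining 9U)
10U → rack 8 (remaining 10U)
8U → rack 6 (remaining 1U)
7U → rack 7 (remaining 2U)
1U → rack 1 (remaining 1U)
Final racks: [18,1] [16] [15] [14] [14] [11,8] [11,7] [10].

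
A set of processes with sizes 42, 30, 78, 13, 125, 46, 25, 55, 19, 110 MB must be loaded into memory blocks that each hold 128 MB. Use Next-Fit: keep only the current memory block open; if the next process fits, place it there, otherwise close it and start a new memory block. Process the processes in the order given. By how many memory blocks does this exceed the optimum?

Next-Fit: [42,30] [78,13] [125] [46,25,55] [19] [110] → 6 memory blocks.
Total size 543 MB; any packing needs at least ⌈543/128⌉ = 5 memory blocks.
An optimal packing achieves that bound: [125] [110,13] [78,46] [55,42,30] [25,19] → 5 memory blocks.
Excess: 6 − 5 = 1.

1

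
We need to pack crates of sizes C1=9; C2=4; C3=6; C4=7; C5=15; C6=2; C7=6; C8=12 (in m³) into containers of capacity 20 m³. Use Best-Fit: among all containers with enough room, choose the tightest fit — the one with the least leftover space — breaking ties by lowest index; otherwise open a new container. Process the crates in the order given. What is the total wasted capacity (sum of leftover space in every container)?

19

C1 (9 m³) → container 1 (remaining 11 m³)
C2 (4 m³) → container 1 (remaining 7 m³)
C3 (6 m³) → container 1 (remaining 1 m³)
C4 (7 m³) → container 2 (remaining 13 m³)
C5 (15 m³) → container 3 (remaining 5 m³)
C6 (2 m³) → container 3 (remaining 3 m³)
C7 (6 m³) → container 2 (remaining 7 m³)
C8 (12 m³) → container 4 (remaining 8 m³)
4 containers × 20 m³ = 80 m³; used 61 m³; unused 19 m³.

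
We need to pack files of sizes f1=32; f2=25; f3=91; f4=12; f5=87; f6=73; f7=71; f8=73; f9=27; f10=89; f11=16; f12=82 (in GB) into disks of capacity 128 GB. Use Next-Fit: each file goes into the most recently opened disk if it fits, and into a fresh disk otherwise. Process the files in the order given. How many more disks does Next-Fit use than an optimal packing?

Next-Fit: [32,25] [91,12] [87] [73] [71] [73,27] [89,16] [82] → 8 disks.
7 files exceed 64 GB (half the capacity), and no two of those can share a disk, so at least 7 disks are needed.
An optimal packing achieves that bound: [91,32] [89,27,12] [87,25,16] [82] [73] [73] [71] → 7 disks.
Excess: 8 − 7 = 1.

1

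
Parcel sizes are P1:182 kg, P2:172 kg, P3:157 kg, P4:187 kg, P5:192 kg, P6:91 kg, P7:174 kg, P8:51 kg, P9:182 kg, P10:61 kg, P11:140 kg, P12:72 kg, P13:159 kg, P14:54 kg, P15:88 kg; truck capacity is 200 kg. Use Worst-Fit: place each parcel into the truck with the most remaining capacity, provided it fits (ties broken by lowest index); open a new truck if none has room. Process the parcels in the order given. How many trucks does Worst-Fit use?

truck 1: place P1 (182 kg), 18 kg left
truck 2: place P2 (172 kg), 28 kg left
truck 3: place P3 (157 kg), 43 kg left
truck 4: place P4 (187 kg), 13 kg left
truck 5: place P5 (192 kg), 8 kg left
truck 6: place P6 (91 kg), 109 kg left
truck 7: place P7 (174 kg), 26 kg left
truck 6: place P8 (51 kg), 58 kg left
truck 8: place P9 (182 kg), 18 kg left
truck 9: place P10 (61 kg), 139 kg left
truck 10: place P11 (140 kg), 60 kg left
truck 9: place P12 (72 kg), 67 kg left
truck 11: place P13 (159 kg), 41 kg left
truck 9: place P14 (54 kg), 13 kg left
truck 12: place P15 (88 kg), 112 kg left

12 trucks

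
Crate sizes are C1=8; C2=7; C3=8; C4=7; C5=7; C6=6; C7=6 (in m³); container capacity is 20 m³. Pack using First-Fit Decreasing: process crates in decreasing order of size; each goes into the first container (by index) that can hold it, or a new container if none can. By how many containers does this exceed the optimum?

First-Fit Decreasing: [8,8] [7,7,6] [7,6] → 3 containers.
Total size 49 m³; any packing needs at least ⌈49/20⌉ = 3 containers.
So 3 is already optimal.

0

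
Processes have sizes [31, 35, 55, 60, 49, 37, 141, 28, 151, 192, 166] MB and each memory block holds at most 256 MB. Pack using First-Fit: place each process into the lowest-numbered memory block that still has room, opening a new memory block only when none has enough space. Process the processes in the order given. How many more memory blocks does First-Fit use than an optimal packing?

1

First-Fit: [31,35,55,60,49] [37,141,28] [151] [192] [166] → 5 memory blocks.
Total size 945 MB; any packing needs at least ⌈945/256⌉ = 4 memory blocks.
An optimal packing achieves that bound: [192,60] [166,55,35] [151,49,37] [141,31,28] → 4 memory blocks.
Excess: 5 − 4 = 1.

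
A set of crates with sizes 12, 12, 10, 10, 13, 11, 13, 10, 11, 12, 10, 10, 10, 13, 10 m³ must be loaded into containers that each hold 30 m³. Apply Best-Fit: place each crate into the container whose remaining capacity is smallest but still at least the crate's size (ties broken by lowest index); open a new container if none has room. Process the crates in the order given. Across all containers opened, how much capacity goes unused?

43

Put 12 m³ in container 1; 18 m³ remain.
Put 12 m³ in container 1; 6 m³ remain.
Put 10 m³ in container 2; 20 m³ remain.
Put 10 m³ in container 2; 10 m³ remain.
Put 13 m³ in container 3; 17 m³ remain.
Put 11 m³ in container 3; 6 m³ remain.
Put 13 m³ in container 4; 17 m³ remain.
Put 10 m³ in container 2; 0 m³ remain.
Put 11 m³ in container 4; 6 m³ remain.
Put 12 m³ in container 5; 18 m³ remain.
Put 10 m³ in container 5; 8 m³ remain.
Put 10 m³ in container 6; 20 m³ remain.
Put 10 m³ in container 6; 10 m³ remain.
Put 13 m³ in container 7; 17 m³ remain.
Put 10 m³ in container 6; 0 m³ remain.
7 containers × 30 m³ = 210 m³; used 167 m³; unused 43 m³.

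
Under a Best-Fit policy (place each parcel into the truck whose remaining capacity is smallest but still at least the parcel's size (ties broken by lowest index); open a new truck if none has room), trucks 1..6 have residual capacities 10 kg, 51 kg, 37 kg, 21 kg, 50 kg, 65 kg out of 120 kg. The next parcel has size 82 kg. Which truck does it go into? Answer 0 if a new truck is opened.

0

No truck has ≥ 82 kg free, so a new truck is opened.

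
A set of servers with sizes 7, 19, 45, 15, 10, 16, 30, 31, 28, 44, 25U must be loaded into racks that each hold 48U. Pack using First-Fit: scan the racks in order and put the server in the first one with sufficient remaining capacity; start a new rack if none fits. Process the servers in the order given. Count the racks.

rack 1: place 7U, 41U left
rack 1: place 19U, 22U left
rack 2: place 45U, 3U left
rack 1: place 15U, 7U left
rack 3: place 10U, 38U left
rack 3: place 16U, 22U left
rack 4: place 30U, 18U left
rack 5: place 31U, 17U left
rack 6: place 28U, 20U left
rack 7: place 44U, 4U left
rack 8: place 25U, 23U left

8 racks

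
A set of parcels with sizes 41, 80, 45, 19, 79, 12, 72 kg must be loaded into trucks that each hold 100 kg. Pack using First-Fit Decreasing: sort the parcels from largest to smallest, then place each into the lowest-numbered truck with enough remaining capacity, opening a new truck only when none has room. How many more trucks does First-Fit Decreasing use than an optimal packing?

First-Fit Decreasing: [80,19] [79,12] [72] [45,41] → 4 trucks.
Total size 348 kg; any packing needs at least ⌈348/100⌉ = 4 trucks.
So 4 is already optimal.

0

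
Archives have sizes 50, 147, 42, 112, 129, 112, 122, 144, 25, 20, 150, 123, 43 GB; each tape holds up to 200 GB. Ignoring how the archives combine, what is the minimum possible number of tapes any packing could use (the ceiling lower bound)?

Total size = 50 + 147 + 42 + 112 + 129 + 112 + 122 + 144 + 25 + 20 + 150 + 123 + 43 = 1219 GB.
⌈1219 / 200⌉ = 7.

7 tapes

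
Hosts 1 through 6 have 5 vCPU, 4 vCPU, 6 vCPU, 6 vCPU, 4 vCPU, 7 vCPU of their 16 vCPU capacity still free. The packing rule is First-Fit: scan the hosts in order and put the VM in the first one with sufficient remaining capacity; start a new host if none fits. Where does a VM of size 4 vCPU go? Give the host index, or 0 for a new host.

Hosts with room: host 1 (5 vCPU), host 2 (4 vCPU), host 3 (6 vCPU), host 4 (6 vCPU), host 5 (4 vCPU), host 6 (7 vCPU).
The first with room is host 1.

1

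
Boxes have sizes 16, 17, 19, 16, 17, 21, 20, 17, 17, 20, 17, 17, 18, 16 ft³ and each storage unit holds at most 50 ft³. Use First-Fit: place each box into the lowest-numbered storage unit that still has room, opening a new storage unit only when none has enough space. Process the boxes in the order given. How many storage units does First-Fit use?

6 storage units

Put 16 ft³ in storage unit 1; 34 ft³ remain.
Put 17 ft³ in storage unit 1; 17 ft³ remain.
Put 19 ft³ in storage unit 2; 31 ft³ remain.
Put 16 ft³ in storage unit 1; 1 ft³ remain.
Put 17 ft³ in storage unit 2; 14 ft³ remain.
Put 21 ft³ in storage unit 3; 29 ft³ remain.
Put 20 ft³ in storage unit 3; 9 ft³ remain.
Put 17 ft³ in storage unit 4; 33 ft³ remain.
Put 17 ft³ in storage unit 4; 16 ft³ remain.
Put 20 ft³ in storage unit 5; 30 ft³ remain.
Put 17 ft³ in storage unit 5; 13 ft³ remain.
Put 17 ft³ in storage unit 6; 33 ft³ remain.
Put 18 ft³ in storage unit 6; 15 ft³ remain.
Put 16 ft³ in storage unit 4; 0 ft³ remain.
Final storage units: [16,17,16] [19,17] [21,20] [17,17,16] [20,17] [17,18].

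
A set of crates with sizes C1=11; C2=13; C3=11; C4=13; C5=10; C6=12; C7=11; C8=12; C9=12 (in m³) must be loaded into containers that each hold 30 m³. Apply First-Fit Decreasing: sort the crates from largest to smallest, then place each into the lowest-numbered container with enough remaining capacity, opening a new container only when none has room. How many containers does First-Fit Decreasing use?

5

Sorted descending: 13, 13, 12, 12, 12, 11, 11, 11, 10.
container 1: place 13 m³, 17 m³ left
container 1: place 13 m³, 4 m³ left
container 2: place 12 m³, 18 m³ left
container 2: place 12 m³, 6 m³ left
container 3: place 12 m³, 18 m³ left
container 3: place 11 m³, 7 m³ left
container 4: place 11 m³, 19 m³ left
container 4: place 11 m³, 8 m³ left
container 5: place 10 m³, 20 m³ left
Final containers: [13,13] [12,12] [12,11] [11,11] [10].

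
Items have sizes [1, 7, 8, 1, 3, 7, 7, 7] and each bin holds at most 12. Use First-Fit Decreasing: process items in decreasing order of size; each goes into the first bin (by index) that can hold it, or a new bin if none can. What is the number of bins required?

Sorted descending: 8, 7, 7, 7, 7, 3, 1, 1.
8 → bin 1 (remaining 4)
7 → bin 2 (remaining 5)
7 → bin 3 (remaining 5)
7 → bin 4 (remaining 5)
7 → bin 5 (remaining 5)
3 → bin 1 (remaining 1)
1 → bin 1 (remaining 0)
1 → bin 2 (remaining 4)

5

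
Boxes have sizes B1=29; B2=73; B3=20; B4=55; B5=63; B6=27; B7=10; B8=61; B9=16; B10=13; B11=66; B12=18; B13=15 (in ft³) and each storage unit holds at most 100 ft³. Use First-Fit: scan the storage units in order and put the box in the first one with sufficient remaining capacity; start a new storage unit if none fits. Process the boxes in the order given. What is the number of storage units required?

Put B1 (29 ft³) in storage unit 1; 71 ft³ remain.
Put B2 (73 ft³) in storage unit 2; 27 ft³ remain.
Put B3 (20 ft³) in storage unit 1; 51 ft³ remain.
Put B4 (55 ft³) in storage unit 3; 45 ft³ remain.
Put B5 (63 ft³) in storage unit 4; 37 ft³ remain.
Put B6 (27 ft³) in storage unit 1; 24 ft³ remain.
Put B7 (10 ft³) in storage unit 1; 14 ft³ remain.
Put B8 (61 ft³) in storage unit 5; 39 ft³ remain.
Put B9 (16 ft³) in storage unit 2; 11 ft³ remain.
Put B10 (13 ft³) in storage unit 1; 1 ft³ remain.
Put B11 (66 ft³) in storage unit 6; 34 ft³ remain.
Put B12 (18 ft³) in storage unit 3; 27 ft³ remain.
Put B13 (15 ft³) in storage unit 3; 12 ft³ remain.
Final storage units: [29,20,27,10,13] [73,16] [55,18,15] [63] [61] [66].

6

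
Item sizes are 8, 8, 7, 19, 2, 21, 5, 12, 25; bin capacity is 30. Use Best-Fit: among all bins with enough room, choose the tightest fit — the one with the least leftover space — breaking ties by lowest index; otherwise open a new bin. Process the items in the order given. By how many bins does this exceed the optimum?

1

Best-Fit: [8,8,7,2,5] [19] [21] [12] [25] → 5 bins.
Total size 107; any packing needs at least ⌈107/30⌉ = 4 bins.
An optimal packing achieves that bound: [25,5] [21,8] [19,8,2] [12,7] → 4 bins.
Excess: 5 − 4 = 1.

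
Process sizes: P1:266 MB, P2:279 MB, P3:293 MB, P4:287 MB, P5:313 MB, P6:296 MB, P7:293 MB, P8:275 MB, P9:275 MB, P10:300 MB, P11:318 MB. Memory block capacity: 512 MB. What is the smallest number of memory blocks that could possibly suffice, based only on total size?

Total size = 266 + 279 + 293 + 287 + 313 + 296 + 293 + 275 + 275 + 300 + 318 = 3195 MB.
⌈3195 / 512⌉ = 7.

7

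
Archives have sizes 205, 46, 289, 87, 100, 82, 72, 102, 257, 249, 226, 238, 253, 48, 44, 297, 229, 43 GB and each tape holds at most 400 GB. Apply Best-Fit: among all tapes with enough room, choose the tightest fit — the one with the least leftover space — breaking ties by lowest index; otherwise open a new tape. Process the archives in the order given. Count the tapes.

10 tapes

205 GB → tape 1 (remaining 195 GB)
46 GB → tape 1 (remaining 149 GB)
289 GB → tape 2 (remaining 111 GB)
87 GB → tape 2 (remaining 24 GB)
100 GB → tape 1 (remaining 49 GB)
82 GB → tape 3 (remaining 318 GB)
72 GB → tape 3 (remaining 246 GB)
102 GB → tape 3 (remaining 144 GB)
257 GB → tape 4 (remaining 143 GB)
249 GB → tape 5 (remaining 151 GB)
226 GB → tape 6 (remaining 174 GB)
238 GB → tape 7 (remaining 162 GB)
253 GB → tape 8 (remaining 147 GB)
48 GB → tape 1 (remaining 1 GB)
44 GB → tape 4 (remaining 99 GB)
297 GB → tape 9 (remaining 103 GB)
229 GB → tape 10 (remaining 171 GB)
43 GB → tape 4 (remaining 56 GB)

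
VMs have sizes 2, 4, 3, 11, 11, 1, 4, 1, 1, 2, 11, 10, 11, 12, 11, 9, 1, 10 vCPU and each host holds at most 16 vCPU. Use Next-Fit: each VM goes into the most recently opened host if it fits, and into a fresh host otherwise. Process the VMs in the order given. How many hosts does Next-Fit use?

10

host 1: place 2 vCPU, 14 vCPU left
host 1: place 4 vCPU, 10 vCPU left
host 1: place 3 vCPU, 7 vCPU left
host 2: place 11 vCPU, 5 vCPU left
host 3: place 11 vCPU, 5 vCPU left
host 3: place 1 vCPU, 4 vCPU left
host 3: place 4 vCPU, 0 vCPU left
host 4: place 1 vCPU, 15 vCPU left
host 4: place 1 vCPU, 14 vCPU left
host 4: place 2 vCPU, 12 vCPU left
host 4: place 11 vCPU, 1 vCPU left
host 5: place 10 vCPU, 6 vCPU left
host 6: place 11 vCPU, 5 vCPU left
host 7: place 12 vCPU, 4 vCPU left
host 8: place 11 vCPU, 5 vCPU left
host 9: place 9 vCPU, 7 vCPU left
host 9: place 1 vCPU, 6 vCPU left
host 10: place 10 vCPU, 6 vCPU left
Final hosts: [2,4,3] [11] [11,1,4] [1,1,2,11] [10] [11] [12] [11] [9,1] [10].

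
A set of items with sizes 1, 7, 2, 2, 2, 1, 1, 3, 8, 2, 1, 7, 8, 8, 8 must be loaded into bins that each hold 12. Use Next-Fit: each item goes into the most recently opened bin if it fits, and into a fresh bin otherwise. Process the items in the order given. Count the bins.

bin 1: place 1, 11 left
bin 1: place 7, 4 left
bin 1: place 2, 2 left
bin 1: place 2, 0 left
bin 2: place 2, 10 left
bin 2: place 1, 9 left
bin 2: place 1, 8 left
bin 2: place 3, 5 left
bin 3: place 8, 4 left
bin 3: place 2, 2 left
bin 3: place 1, 1 left
bin 4: place 7, 5 left
bin 5: place 8, 4 left
bin 6: place 8, 4 left
bin 7: place 8, 4 left

7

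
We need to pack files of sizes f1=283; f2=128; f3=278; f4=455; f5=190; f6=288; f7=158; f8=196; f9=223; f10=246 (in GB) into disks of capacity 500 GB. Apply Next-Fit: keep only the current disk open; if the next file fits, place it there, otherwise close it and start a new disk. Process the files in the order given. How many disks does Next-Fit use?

6

f1 (283 GB) → disk 1 (remaining 217 GB)
f2 (128 GB) → disk 1 (remaining 89 GB)
f3 (278 GB) → disk 2 (remaining 222 GB)
f4 (455 GB) → disk 3 (remaining 45 GB)
f5 (190 GB) → disk 4 (remaining 310 GB)
f6 (288 GB) → disk 4 (remaining 22 GB)
f7 (158 GB) → disk 5 (remaining 342 GB)
f8 (196 GB) → disk 5 (remaining 146 GB)
f9 (223 GB) → disk 6 (remaining 277 GB)
f10 (246 GB) → disk 6 (remaining 31 GB)
Final disks: [283,128] [278] [455] [190,288] [158,196] [223,246].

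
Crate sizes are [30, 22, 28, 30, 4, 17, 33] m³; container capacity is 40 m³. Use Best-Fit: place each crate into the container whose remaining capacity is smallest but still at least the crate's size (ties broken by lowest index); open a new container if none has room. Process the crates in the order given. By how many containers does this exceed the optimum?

Best-Fit: [30,4] [22,17] [28] [30] [33] → 5 containers.
Total size 164 m³; any packing needs at least ⌈164/40⌉ = 5 containers.
So 5 is already optimal.

0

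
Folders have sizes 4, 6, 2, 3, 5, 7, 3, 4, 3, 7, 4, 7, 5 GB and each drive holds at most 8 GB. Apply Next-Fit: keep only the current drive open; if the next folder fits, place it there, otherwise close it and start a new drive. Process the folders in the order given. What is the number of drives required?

10

Put 4 GB in drive 1; 4 GB remain.
Put 6 GB in drive 2; 2 GB remain.
Put 2 GB in drive 2; 0 GB remain.
Put 3 GB in drive 3; 5 GB remain.
Put 5 GB in drive 3; 0 GB remain.
Put 7 GB in drive 4; 1 GB remain.
Put 3 GB in drive 5; 5 GB remain.
Put 4 GB in drive 5; 1 GB remain.
Put 3 GB in drive 6; 5 GB remain.
Put 7 GB in drive 7; 1 GB remain.
Put 4 GB in drive 8; 4 GB remain.
Put 7 GB in drive 9; 1 GB remain.
Put 5 GB in drive 10; 3 GB remain.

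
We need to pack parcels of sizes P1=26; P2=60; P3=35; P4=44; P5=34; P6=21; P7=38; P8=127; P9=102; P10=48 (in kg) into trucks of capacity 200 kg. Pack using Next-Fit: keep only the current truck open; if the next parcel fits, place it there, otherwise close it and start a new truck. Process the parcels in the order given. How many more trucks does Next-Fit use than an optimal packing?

Next-Fit: [26,60,35,44,34] [21,38,127] [102,48] → 3 trucks.
Total size 535 kg; any packing needs at least ⌈535/200⌉ = 3 trucks.
So 3 is already optimal.

0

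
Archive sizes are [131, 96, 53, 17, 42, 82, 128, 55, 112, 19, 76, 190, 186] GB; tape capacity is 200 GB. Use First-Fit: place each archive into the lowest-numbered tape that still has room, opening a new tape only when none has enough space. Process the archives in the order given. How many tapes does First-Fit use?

7 tapes

tape 1: place 131 GB, 69 GB left
tape 2: place 96 GB, 104 GB left
tape 1: place 53 GB, 16 GB left
tape 2: place 17 GB, 87 GB left
tape 2: place 42 GB, 45 GB left
tape 3: place 82 GB, 118 GB left
tape 4: place 128 GB, 72 GB left
tape 3: place 55 GB, 63 GB left
tape 5: place 112 GB, 88 GB left
tape 2: place 19 GB, 26 GB left
tape 5: place 76 GB, 12 GB left
tape 6: place 190 GB, 10 GB left
tape 7: place 186 GB, 14 GB left
Final tapes: [131,53] [96,17,42,19] [82,55] [128] [112,76] [190] [186].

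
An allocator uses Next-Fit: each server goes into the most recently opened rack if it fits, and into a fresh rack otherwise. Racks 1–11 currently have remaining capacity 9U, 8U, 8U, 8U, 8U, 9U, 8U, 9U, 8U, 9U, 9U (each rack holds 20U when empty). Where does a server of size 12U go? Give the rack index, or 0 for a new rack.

Next-Fit only looks at rack 11, which has 9U free.
12U does not fit, so a new rack is opened.

0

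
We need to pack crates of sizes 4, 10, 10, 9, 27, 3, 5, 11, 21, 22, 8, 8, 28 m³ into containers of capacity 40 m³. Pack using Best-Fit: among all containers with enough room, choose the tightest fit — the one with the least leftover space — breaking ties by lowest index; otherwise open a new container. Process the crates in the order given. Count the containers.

5 containers

4 m³ → container 1 (remaining 36 m³)
10 m³ → container 1 (remaining 26 m³)
10 m³ → container 1 (remaining 16 m³)
9 m³ → container 1 (remaining 7 m³)
27 m³ → container 2 (remaining 13 m³)
3 m³ → container 1 (remaining 4 m³)
5 m³ → container 2 (remaining 8 m³)
11 m³ → container 3 (remaining 29 m³)
21 m³ → container 3 (remaining 8 m³)
22 m³ → container 4 (remaining 18 m³)
8 m³ → container 2 (remaining 0 m³)
8 m³ → container 3 (remaining 0 m³)
28 m³ → container 5 (remaining 12 m³)
Final containers: [4,10,10,9,3] [27,5,8] [11,21,8] [22] [28].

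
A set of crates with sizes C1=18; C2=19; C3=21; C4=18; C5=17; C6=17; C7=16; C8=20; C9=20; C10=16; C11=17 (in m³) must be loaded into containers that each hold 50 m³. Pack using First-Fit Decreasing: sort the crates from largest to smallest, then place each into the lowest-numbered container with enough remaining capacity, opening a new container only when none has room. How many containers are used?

Sorted descending: 21, 20, 20, 19, 18, 18, 17, 17, 17, 16, 16.
container 1: place 21 m³, 29 m³ left
container 1: place 20 m³, 9 m³ left
container 2: place 20 m³, 30 m³ left
container 2: place 19 m³, 11 m³ left
container 3: place 18 m³, 32 m³ left
container 3: place 18 m³, 14 m³ left
container 4: place 17 m³, 33 m³ left
container 4: place 17 m³, 16 m³ left
container 5: place 17 m³, 33 m³ left
container 4: place 16 m³, 0 m³ left
container 5: place 16 m³, 17 m³ left

5 containers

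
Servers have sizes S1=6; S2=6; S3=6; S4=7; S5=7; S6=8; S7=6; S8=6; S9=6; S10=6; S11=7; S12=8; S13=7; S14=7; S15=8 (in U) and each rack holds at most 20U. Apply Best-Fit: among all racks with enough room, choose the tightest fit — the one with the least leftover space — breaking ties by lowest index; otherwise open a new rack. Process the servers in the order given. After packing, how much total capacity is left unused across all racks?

rack 1: place S1 (6U), 14U left
rack 1: place S2 (6U), 8U left
rack 1: place S3 (6U), 2U left
rack 2: place S4 (7U), 13U left
rack 2: place S5 (7U), 6U left
rack 3: place S6 (8U), 12U left
rack 2: place S7 (6U), 0U left
rack 3: place S8 (6U), 6U left
rack 3: place S9 (6U), 0U left
rack 4: place S10 (6U), 14U left
rack 4: place S11 (7U), 7U left
rack 5: place S12 (8U), 12U left
rack 4: place S13 (7U), 0U left
rack 5: place S14 (7U), 5U left
rack 6: place S15 (8U), 12U left
6 racks × 20U = 120U; used 101U; unused 19U.

19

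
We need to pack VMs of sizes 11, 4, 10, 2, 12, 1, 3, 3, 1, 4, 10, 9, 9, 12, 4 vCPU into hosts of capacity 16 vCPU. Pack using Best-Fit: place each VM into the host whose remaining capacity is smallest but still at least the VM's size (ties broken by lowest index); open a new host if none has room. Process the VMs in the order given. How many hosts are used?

7

11 vCPU → host 1 (remaining 5 vCPU)
4 vCPU → host 1 (remaining 1 vCPU)
10 vCPU → host 2 (remaining 6 vCPU)
2 vCPU → host 2 (remaining 4 vCPU)
12 vCPU → host 3 (remaining 4 vCPU)
1 vCPU → host 1 (remaining 0 vCPU)
3 vCPU → host 2 (remaining 1 vCPU)
3 vCPU → host 3 (remaining 1 vCPU)
1 vCPU → host 2 (remaining 0 vCPU)
4 vCPU → host 4 (remaining 12 vCPU)
10 vCPU → host 4 (remaining 2 vCPU)
9 vCPU → host 5 (remaining 7 vCPU)
9 vCPU → host 6 (remaining 7 vCPU)
12 vCPU → host 7 (remaining 4 vCPU)
4 vCPU → host 7 (remaining 0 vCPU)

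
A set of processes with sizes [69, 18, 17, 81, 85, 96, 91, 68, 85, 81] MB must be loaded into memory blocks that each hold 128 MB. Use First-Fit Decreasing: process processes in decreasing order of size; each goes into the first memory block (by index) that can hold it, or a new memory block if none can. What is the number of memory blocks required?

8

Sorted descending: 96, 91, 85, 85, 81, 81, 69, 68, 18, 17.
96 MB → memory block 1 (remaining 32 MB)
91 MB → memory block 2 (remaining 37 MB)
85 MB → memory block 3 (remaining 43 MB)
85 MB → memory block 4 (remaining 43 MB)
81 MB → memory block 5 (remaining 47 MB)
81 MB → memory block 6 (remaining 47 MB)
69 MB → memory block 7 (remaining 59 MB)
68 MB → memory block 8 (remaining 60 MB)
18 MB → memory block 1 (remaining 14 MB)
17 MB → memory block 2 (remaining 20 MB)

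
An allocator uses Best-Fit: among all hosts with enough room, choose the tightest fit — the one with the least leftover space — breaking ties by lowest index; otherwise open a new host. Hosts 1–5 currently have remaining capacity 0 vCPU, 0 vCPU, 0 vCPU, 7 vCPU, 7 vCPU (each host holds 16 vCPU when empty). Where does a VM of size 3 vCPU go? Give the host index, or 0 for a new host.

4

Hosts with room: host 4 (7 vCPU), host 5 (7 vCPU).
Tightest fit is host 4 with 7 vCPU free.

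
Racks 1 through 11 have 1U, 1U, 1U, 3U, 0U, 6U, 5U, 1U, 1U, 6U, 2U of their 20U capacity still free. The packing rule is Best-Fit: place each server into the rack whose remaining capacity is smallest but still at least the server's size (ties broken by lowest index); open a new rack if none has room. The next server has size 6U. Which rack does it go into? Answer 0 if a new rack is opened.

6

Racks with room: rack 6 (6U), rack 10 (6U).
Tightest fit is rack 6 with 6U free.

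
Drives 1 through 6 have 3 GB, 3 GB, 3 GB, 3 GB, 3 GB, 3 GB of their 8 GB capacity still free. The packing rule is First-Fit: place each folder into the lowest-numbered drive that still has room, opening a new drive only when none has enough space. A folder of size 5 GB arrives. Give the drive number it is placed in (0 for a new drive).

0

No drive has ≥ 5 GB free, so a new drive is opened.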